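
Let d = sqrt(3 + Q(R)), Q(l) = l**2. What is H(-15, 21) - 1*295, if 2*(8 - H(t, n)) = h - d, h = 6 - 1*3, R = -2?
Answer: -577/2 + sqrt(7)/2 ≈ -287.18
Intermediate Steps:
h = 3 (h = 6 - 3 = 3)
d = sqrt(7) (d = sqrt(3 + (-2)**2) = sqrt(3 + 4) = sqrt(7) ≈ 2.6458)
H(t, n) = 13/2 + sqrt(7)/2 (H(t, n) = 8 - (3 - sqrt(7))/2 = 8 + (-3/2 + sqrt(7)/2) = 13/2 + sqrt(7)/2)
H(-15, 21) - 1*295 = (13/2 + sqrt(7)/2) - 1*295 = (13/2 + sqrt(7)/2) - 295 = -577/2 + sqrt(7)/2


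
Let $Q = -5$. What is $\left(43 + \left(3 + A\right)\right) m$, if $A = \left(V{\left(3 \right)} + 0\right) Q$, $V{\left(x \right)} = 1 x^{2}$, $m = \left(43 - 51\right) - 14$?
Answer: $-22$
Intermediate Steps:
$m = -22$ ($m = -8 - 14 = -22$)
$V{\left(x \right)} = x^{2}$
$A = -45$ ($A = \left(3^{2} + 0\right) \left(-5\right) = \left(9 + 0\right) \left(-5\right) = 9 \left(-5\right) = -45$)
$\left(43 + \left(3 + A\right)\right) m = \left(43 + \left(3 - 45\right)\right) \left(-22\right) = \left(43 - 42\right) \left(-22\right) = 1 \left(-22\right) = -22$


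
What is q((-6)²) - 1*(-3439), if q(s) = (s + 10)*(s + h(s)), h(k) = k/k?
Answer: 5141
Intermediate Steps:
h(k) = 1
q(s) = (1 + s)*(10 + s) (q(s) = (s + 10)*(s + 1) = (10 + s)*(1 + s) = (1 + s)*(10 + s))
q((-6)²) - 1*(-3439) = (10 + ((-6)²)² + 11*(-6)²) - 1*(-3439) = (10 + 36² + 11*36) + 3439 = (10 + 1296 + 396) + 3439 = 1702 + 3439 = 5141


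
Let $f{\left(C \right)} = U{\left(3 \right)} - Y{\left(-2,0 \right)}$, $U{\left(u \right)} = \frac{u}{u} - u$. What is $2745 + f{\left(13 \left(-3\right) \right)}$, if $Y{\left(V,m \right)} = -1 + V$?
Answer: $2746$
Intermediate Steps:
$U{\left(u \right)} = 1 - u$
$f{\left(C \right)} = 1$ ($f{\left(C \right)} = \left(1 - 3\right) - \left(-1 - 2\right) = \left(1 - 3\right) - -3 = -2 + 3 = 1$)
$2745 + f{\left(13 \left(-3\right) \right)} = 2745 + 1 = 2746$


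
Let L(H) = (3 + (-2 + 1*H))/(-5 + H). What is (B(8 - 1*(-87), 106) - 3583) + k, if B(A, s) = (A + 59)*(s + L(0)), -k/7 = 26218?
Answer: -854079/5 ≈ -1.7082e+5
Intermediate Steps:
k = -183526 (k = -7*26218 = -183526)
L(H) = (1 + H)/(-5 + H) (L(H) = (3 + (-2 + H))/(-5 + H) = (1 + H)/(-5 + H))
B(A, s) = (59 + A)*(-⅕ + s) (B(A, s) = (A + 59)*(s + (1 + 0)/(-5 + 0)) = (59 + A)*(s + 1/(-5)) = (59 + A)*(s - ⅕*1) = (59 + A)*(s - ⅕) = (59 + A)*(-⅕ + s))
(B(8 - 1*(-87), 106) - 3583) + k = ((-59/5 + 59*106 - (8 - 1*(-87))/5 + (8 - 1*(-87))*106) - 3583) - 183526 = ((-59/5 + 6254 - (8 + 87)/5 + (8 + 87)*106) - 3583) - 183526 = ((-59/5 + 6254 - ⅕*95 + 95*106) - 3583) - 183526 = ((-59/5 + 6254 - 19 + 10070) - 3583) - 183526 = (81466/5 - 3583) - 183526 = 63551/5 - 183526 = -854079/5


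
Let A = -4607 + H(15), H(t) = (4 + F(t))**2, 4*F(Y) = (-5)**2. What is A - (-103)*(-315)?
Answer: -591151/16 ≈ -36947.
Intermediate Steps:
F(Y) = 25/4 (F(Y) = (1/4)*(-5)**2 = (1/4)*25 = 25/4)
H(t) = 1681/16 (H(t) = (4 + 25/4)**2 = (41/4)**2 = 1681/16)
A = -72031/16 (A = -4607 + 1681/16 = -72031/16 ≈ -4501.9)
A - (-103)*(-315) = -72031/16 - (-103)*(-315) = -72031/16 - 1*32445 = -72031/16 - 32445 = -591151/16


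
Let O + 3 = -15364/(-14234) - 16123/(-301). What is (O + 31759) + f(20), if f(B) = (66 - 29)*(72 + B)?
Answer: 75437409393/2142217 ≈ 35215.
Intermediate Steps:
f(B) = 2664 + 37*B (f(B) = 37*(72 + B) = 2664 + 37*B)
O = 110633022/2142217 (O = -3 + (-15364/(-14234) - 16123/(-301)) = -3 + (-15364*(-1/14234) - 16123*(-1/301)) = -3 + (7682/7117 + 16123/301) = -3 + 117059673/2142217 = 110633022/2142217 ≈ 51.644)
(O + 31759) + f(20) = (110633022/2142217 + 31759) + (2664 + 37*20) = 68145302725/2142217 + (2664 + 740) = 68145302725/2142217 + 3404 = 75437409393/2142217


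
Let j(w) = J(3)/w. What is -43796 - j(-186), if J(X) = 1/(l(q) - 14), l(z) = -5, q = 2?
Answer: -154775065/3534 ≈ -43796.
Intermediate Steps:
J(X) = -1/19 (J(X) = 1/(-5 - 14) = 1/(-19) = -1/19)
j(w) = -1/(19*w)
-43796 - j(-186) = -43796 - (-1)/(19*(-186)) = -43796 - (-1)*(-1)/(19*186) = -43796 - 1*1/3534 = -43796 - 1/3534 = -154775065/3534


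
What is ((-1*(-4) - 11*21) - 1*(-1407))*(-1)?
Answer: -1180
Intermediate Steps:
((-1*(-4) - 11*21) - 1*(-1407))*(-1) = ((4 - 231) + 1407)*(-1) = (-227 + 1407)*(-1) = 1180*(-1) = -1180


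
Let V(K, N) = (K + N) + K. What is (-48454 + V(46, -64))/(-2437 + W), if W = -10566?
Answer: 48426/13003 ≈ 3.7242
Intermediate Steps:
V(K, N) = N + 2*K
(-48454 + V(46, -64))/(-2437 + W) = (-48454 + (-64 + 2*46))/(-2437 - 10566) = (-48454 + (-64 + 92))/(-13003) = (-48454 + 28)*(-1/13003) = -48426*(-1/13003) = 48426/13003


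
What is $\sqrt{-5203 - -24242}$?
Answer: $\sqrt{19039} \approx 137.98$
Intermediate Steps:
$\sqrt{-5203 - -24242} = \sqrt{-5203 + 24242} = \sqrt{19039}$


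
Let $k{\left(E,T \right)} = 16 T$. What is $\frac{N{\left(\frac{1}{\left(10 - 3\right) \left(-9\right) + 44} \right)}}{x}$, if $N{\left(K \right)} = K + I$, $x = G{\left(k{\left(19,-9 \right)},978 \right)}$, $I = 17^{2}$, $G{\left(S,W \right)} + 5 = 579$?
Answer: $\frac{2745}{5453} \approx 0.50339$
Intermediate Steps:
$G{\left(S,W \right)} = 574$ ($G{\left(S,W \right)} = -5 + 579 = 574$)
$I = 289$
$x = 574$
$N{\left(K \right)} = 289 + K$ ($N{\left(K \right)} = K + 289 = 289 + K$)
$\frac{N{\left(\frac{1}{\left(10 - 3\right) \left(-9\right) + 44} \right)}}{x} = \frac{289 + \frac{1}{\left(10 - 3\right) \left(-9\right) + 44}}{574} = \left(289 + \frac{1}{7 \left(-9\right) + 44}\right) \frac{1}{574} = \left(289 + \frac{1}{-63 + 44}\right) \frac{1}{574} = \left(289 + \frac{1}{-19}\right) \frac{1}{574} = \left(289 - \frac{1}{19}\right) \frac{1}{574} = \frac{5490}{19} \cdot \frac{1}{574} = \frac{2745}{5453}$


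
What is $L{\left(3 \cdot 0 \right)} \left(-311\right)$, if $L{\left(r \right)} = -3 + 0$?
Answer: $933$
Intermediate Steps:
$L{\left(r \right)} = -3$
$L{\left(3 \cdot 0 \right)} \left(-311\right) = \left(-3\right) \left(-311\right) = 933$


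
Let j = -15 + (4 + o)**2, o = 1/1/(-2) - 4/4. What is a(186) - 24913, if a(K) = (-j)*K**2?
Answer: 459431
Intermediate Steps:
o = -3 (o = 1/(-1/2) - 4*1/4 = 1*(-2) - 1 = -2 - 1 = -3)
j = -14 (j = -15 + (4 - 3)**2 = -15 + 1**2 = -15 + 1 = -14)
a(K) = 14*K**2 (a(K) = (-1*(-14))*K**2 = 14*K**2)
a(186) - 24913 = 14*186**2 - 24913 = 14*34596 - 24913 = 484344 - 24913 = 459431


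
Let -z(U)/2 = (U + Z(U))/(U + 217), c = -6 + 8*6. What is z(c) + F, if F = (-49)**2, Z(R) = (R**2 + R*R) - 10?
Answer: 614739/259 ≈ 2373.5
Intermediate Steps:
Z(R) = -10 + 2*R**2 (Z(R) = (R**2 + R**2) - 10 = 2*R**2 - 10 = -10 + 2*R**2)
c = 42 (c = -6 + 48 = 42)
z(U) = -2*(-10 + U + 2*U**2)/(217 + U) (z(U) = -2*(U + (-10 + 2*U**2))/(U + 217) = -2*(-10 + U + 2*U**2)/(217 + U))
F = 2401
z(c) + F = 2*(10 - 1*42 - 2*42**2)/(217 + 42) + 2401 = 2*(10 - 42 - 2*1764)/259 + 2401 = 2*(1/259)*(10 - 42 - 3528) + 2401 = 2*(1/259)*(-3560) + 2401 = -7120/259 + 2401 = 614739/259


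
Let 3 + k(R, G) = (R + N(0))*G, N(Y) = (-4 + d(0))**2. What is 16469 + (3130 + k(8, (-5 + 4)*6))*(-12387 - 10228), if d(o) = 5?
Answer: -69479426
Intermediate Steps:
N(Y) = 1 (N(Y) = (-4 + 5)**2 = 1**2 = 1)
k(R, G) = -3 + G*(1 + R) (k(R, G) = -3 + (R + 1)*G = -3 + (1 + R)*G = -3 + G*(1 + R))
16469 + (3130 + k(8, (-5 + 4)*6))*(-12387 - 10228) = 16469 + (3130 + (-3 + (-5 + 4)*6 + ((-5 + 4)*6)*8))*(-12387 - 10228) = 16469 + (3130 + (-3 - 1*6 - 1*6*8))*(-22615) = 16469 + (3130 + (-3 - 6 - 6*8))*(-22615) = 16469 + (3130 + (-3 - 6 - 48))*(-22615) = 16469 + (3130 - 57)*(-22615) = 16469 + 3073*(-22615) = 16469 - 69495895 = -69479426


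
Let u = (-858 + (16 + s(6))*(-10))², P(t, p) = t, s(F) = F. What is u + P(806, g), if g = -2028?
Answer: 1162890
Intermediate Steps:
u = 1162084 (u = (-858 + (16 + 6)*(-10))² = (-858 + 22*(-10))² = (-858 - 220)² = (-1078)² = 1162084)
u + P(806, g) = 1162084 + 806 = 1162890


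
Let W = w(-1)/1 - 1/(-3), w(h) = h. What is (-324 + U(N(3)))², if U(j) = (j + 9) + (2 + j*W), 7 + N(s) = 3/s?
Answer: 99225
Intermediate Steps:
N(s) = -7 + 3/s
W = -⅔ (W = -1/1 - 1/(-3) = -1*1 - 1*(-⅓) = -1 + ⅓ = -⅔ ≈ -0.66667)
U(j) = 11 + j/3 (U(j) = (j + 9) + (2 + j*(-⅔)) = (9 + j) + (2 - 2*j/3) = 11 + j/3)
(-324 + U(N(3)))² = (-324 + (11 + (-7 + 3/3)/3))² = (-324 + (11 + (-7 + 3*(⅓))/3))² = (-324 + (11 + (-7 + 1)/3))² = (-324 + (11 + (⅓)*(-6)))² = (-324 + (11 - 2))² = (-324 + 9)² = (-315)² = 99225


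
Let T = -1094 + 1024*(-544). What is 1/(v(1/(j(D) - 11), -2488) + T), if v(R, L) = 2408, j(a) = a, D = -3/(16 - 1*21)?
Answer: -1/555742 ≈ -1.7994e-6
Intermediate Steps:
D = 3/5 (D = -3/(16 - 21) = -3/(-5) = -3*(-1/5) = 3/5 ≈ 0.60000)
T = -558150 (T = -1094 - 557056 = -558150)
1/(v(1/(j(D) - 11), -2488) + T) = 1/(2408 - 558150) = 1/(-555742) = -1/555742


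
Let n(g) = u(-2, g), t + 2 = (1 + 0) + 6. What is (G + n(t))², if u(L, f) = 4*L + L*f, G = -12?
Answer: 900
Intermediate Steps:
t = 5 (t = -2 + ((1 + 0) + 6) = -2 + (1 + 6) = -2 + 7 = 5)
n(g) = -8 - 2*g (n(g) = -2*(4 + g) = -8 - 2*g)
(G + n(t))² = (-12 + (-8 - 2*5))² = (-12 + (-8 - 10))² = (-12 - 18)² = (-30)² = 900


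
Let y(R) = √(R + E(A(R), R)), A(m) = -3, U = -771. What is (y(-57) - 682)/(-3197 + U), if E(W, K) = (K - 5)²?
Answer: 11/64 - √3787/3968 ≈ 0.15637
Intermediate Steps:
E(W, K) = (-5 + K)²
y(R) = √(R + (-5 + R)²)
(y(-57) - 682)/(-3197 + U) = (√(-57 + (-5 - 57)²) - 682)/(-3197 - 771) = (√(-57 + (-62)²) - 682)/(-3968) = (√(-57 + 3844) - 682)*(-1/3968) = (√3787 - 682)*(-1/3968) = (-682 + √3787)*(-1/3968) = 11/64 - √3787/3968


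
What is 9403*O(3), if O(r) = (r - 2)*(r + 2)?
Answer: 47015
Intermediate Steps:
O(r) = (-2 + r)*(2 + r)
9403*O(3) = 9403*(-4 + 3²) = 9403*(-4 + 9) = 9403*5 = 47015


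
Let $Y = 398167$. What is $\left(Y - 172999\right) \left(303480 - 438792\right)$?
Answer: $-30467932416$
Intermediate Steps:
$\left(Y - 172999\right) \left(303480 - 438792\right) = \left(398167 - 172999\right) \left(303480 - 438792\right) = 225168 \left(-135312\right) = -30467932416$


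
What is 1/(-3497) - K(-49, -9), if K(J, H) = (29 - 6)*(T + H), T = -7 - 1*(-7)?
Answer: 723878/3497 ≈ 207.00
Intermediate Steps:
T = 0 (T = -7 + 7 = 0)
K(J, H) = 23*H (K(J, H) = (29 - 6)*(0 + H) = 23*H)
1/(-3497) - K(-49, -9) = 1/(-3497) - 23*(-9) = -1/3497 - 1*(-207) = -1/3497 + 207 = 723878/3497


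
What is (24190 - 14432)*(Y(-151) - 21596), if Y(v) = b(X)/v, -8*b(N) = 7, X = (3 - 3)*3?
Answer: -127283161719/604 ≈ -2.1073e+8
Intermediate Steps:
X = 0 (X = 0*3 = 0)
b(N) = -7/8 (b(N) = -1/8*7 = -7/8)
Y(v) = -7/(8*v)
(24190 - 14432)*(Y(-151) - 21596) = (24190 - 14432)*(-7/8/(-151) - 21596) = 9758*(-7/8*(-1/151) - 21596) = 9758*(7/1208 - 21596) = 9758*(-26087961/1208) = -127283161719/604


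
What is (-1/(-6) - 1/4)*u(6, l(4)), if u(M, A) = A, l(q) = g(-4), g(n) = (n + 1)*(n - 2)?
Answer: -3/2 ≈ -1.5000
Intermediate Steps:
g(n) = (1 + n)*(-2 + n)
l(q) = 18 (l(q) = -2 + (-4)**2 - 1*(-4) = -2 + 16 + 4 = 18)
(-1/(-6) - 1/4)*u(6, l(4)) = (-1/(-6) - 1/4)*18 = (-1*(-1/6) - 1*1/4)*18 = (1/6 - 1/4)*18 = -1/12*18 = -3/2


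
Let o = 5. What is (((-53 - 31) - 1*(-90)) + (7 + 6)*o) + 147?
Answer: 218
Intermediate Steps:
(((-53 - 31) - 1*(-90)) + (7 + 6)*o) + 147 = (((-53 - 31) - 1*(-90)) + (7 + 6)*5) + 147 = ((-84 + 90) + 13*5) + 147 = (6 + 65) + 147 = 71 + 147 = 218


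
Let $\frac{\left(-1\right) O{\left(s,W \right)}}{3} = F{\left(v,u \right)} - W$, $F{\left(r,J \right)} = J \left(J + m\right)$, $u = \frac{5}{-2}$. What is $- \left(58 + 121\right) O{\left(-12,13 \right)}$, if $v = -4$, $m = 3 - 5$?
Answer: $- \frac{3759}{4} \approx -939.75$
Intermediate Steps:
$m = -2$
$u = - \frac{5}{2}$ ($u = 5 \left(- \frac{1}{2}\right) = - \frac{5}{2} \approx -2.5$)
$F{\left(r,J \right)} = J \left(-2 + J\right)$ ($F{\left(r,J \right)} = J \left(J - 2\right) = J \left(-2 + J\right)$)
$O{\left(s,W \right)} = - \frac{135}{4} + 3 W$ ($O{\left(s,W \right)} = - 3 \left(- \frac{5 \left(-2 - \frac{5}{2}\right)}{2} - W\right) = - 3 \left(\left(- \frac{5}{2}\right) \left(- \frac{9}{2}\right) - W\right) = - 3 \left(\frac{45}{4} - W\right) = - \frac{135}{4} + 3 W$)
$- \left(58 + 121\right) O{\left(-12,13 \right)} = - \left(58 + 121\right) \left(- \frac{135}{4} + 3 \cdot 13\right) = - 179 \left(- \frac{135}{4} + 39\right) = - \frac{179 \cdot 21}{4} = \left(-1\right) \frac{3759}{4} = - \frac{3759}{4}$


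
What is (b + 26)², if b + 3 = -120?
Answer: 9409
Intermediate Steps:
b = -123 (b = -3 - 120 = -123)
(b + 26)² = (-123 + 26)² = (-97)² = 9409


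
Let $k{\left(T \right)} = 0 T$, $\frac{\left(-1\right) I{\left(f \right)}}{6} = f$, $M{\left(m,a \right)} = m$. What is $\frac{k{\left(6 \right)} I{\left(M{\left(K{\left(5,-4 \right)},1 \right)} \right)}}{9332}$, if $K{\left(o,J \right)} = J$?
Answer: $0$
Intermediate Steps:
$I{\left(f \right)} = - 6 f$
$k{\left(T \right)} = 0$
$\frac{k{\left(6 \right)} I{\left(M{\left(K{\left(5,-4 \right)},1 \right)} \right)}}{9332} = \frac{0 \left(\left(-6\right) \left(-4\right)\right)}{9332} = 0 \cdot 24 \cdot \frac{1}{9332} = 0 \cdot \frac{1}{9332} = 0$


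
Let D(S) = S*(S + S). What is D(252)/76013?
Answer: 18144/10859 ≈ 1.6709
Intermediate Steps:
D(S) = 2*S**2 (D(S) = S*(2*S) = 2*S**2)
D(252)/76013 = (2*252**2)/76013 = (2*63504)*(1/76013) = 127008*(1/76013) = 18144/10859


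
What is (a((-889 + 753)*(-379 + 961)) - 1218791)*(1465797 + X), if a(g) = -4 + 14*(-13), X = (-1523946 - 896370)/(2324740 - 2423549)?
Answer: -176552186836300953/98809 ≈ -1.7868e+12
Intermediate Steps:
X = 2420316/98809 (X = -2420316/(-98809) = -2420316*(-1/98809) = 2420316/98809 ≈ 24.495)
a(g) = -186 (a(g) = -4 - 182 = -186)
(a((-889 + 753)*(-379 + 961)) - 1218791)*(1465797 + X) = (-186 - 1218791)*(1465797 + 2420316/98809) = -1218977*144836356089/98809 = -176552186836300953/98809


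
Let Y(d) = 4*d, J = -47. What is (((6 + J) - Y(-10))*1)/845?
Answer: -1/845 ≈ -0.0011834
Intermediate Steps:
(((6 + J) - Y(-10))*1)/845 = (((6 - 47) - 4*(-10))*1)/845 = ((-41 - 1*(-40))*1)*(1/845) = ((-41 + 40)*1)*(1/845) = -1*1*(1/845) = -1*1/845 = -1/845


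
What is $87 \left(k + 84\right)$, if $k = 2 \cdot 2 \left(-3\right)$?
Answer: $6264$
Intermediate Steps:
$k = -12$ ($k = 4 \left(-3\right) = -12$)
$87 \left(k + 84\right) = 87 \left(-12 + 84\right) = 87 \cdot 72 = 6264$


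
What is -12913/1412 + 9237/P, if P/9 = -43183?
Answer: -1677213785/182923188 ≈ -9.1689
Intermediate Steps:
P = -388647 (P = 9*(-43183) = -388647)
-12913/1412 + 9237/P = -12913/1412 + 9237/(-388647) = -12913*1/1412 + 9237*(-1/388647) = -12913/1412 - 3079/129549 = -1677213785/182923188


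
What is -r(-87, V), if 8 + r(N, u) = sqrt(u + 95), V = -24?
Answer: 8 - sqrt(71) ≈ -0.42615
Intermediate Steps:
r(N, u) = -8 + sqrt(95 + u) (r(N, u) = -8 + sqrt(u + 95) = -8 + sqrt(95 + u))
-r(-87, V) = -(-8 + sqrt(95 - 24)) = -(-8 + sqrt(71)) = 8 - sqrt(71)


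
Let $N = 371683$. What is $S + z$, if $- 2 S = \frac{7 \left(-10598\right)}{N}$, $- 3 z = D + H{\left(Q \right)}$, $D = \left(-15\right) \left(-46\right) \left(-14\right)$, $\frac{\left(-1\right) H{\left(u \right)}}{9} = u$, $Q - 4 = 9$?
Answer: $\frac{1211351990}{371683} \approx 3259.1$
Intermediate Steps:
$Q = 13$ ($Q = 4 + 9 = 13$)
$H{\left(u \right)} = - 9 u$
$D = -9660$ ($D = 690 \left(-14\right) = -9660$)
$z = 3259$ ($z = - \frac{-9660 - 117}{3} = \left(- \frac{1}{3}\right) \left(-9777\right) = 3259$)
$S = \frac{37093}{371683}$ ($S = - \frac{7 \left(-10598\right) \frac{1}{371683}}{2} = - \frac{\left(-74186\right) \frac{1}{371683}}{2} = \left(- \frac{1}{2}\right) \left(- \frac{74186}{371683}\right) = \frac{37093}{371683} \approx 0.099797$)
$S + z = \frac{37093}{371683} + 3259 = \frac{1211351990}{371683}$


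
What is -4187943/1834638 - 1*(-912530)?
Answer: 558052675399/611546 ≈ 9.1253e+5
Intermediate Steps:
-4187943/1834638 - 1*(-912530) = -4187943*1/1834638 + 912530 = -1395981/611546 + 912530 = 558052675399/611546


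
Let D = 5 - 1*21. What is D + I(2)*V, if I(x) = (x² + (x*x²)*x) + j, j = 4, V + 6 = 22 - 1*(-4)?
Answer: 464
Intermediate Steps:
V = 20 (V = -6 + (22 - 1*(-4)) = -6 + (22 + 4) = -6 + 26 = 20)
D = -16 (D = 5 - 21 = -16)
I(x) = 4 + x² + x⁴ (I(x) = (x² + (x*x²)*x) + 4 = (x² + x³*x) + 4 = (x² + x⁴) + 4 = 4 + x² + x⁴)
D + I(2)*V = -16 + (4 + 2² + 2⁴)*20 = -16 + (4 + 4 + 16)*20 = -16 + 24*20 = -16 + 480 = 464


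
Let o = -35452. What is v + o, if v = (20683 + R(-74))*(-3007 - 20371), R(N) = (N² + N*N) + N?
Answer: -737868510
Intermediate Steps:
R(N) = N + 2*N² (R(N) = (N² + N²) + N = 2*N² + N = N + 2*N²)
v = -737833058 (v = (20683 - 74*(1 + 2*(-74)))*(-3007 - 20371) = (20683 - 74*(1 - 148))*(-23378) = (20683 - 74*(-147))*(-23378) = (20683 + 10878)*(-23378) = 31561*(-23378) = -737833058)
v + o = -737833058 - 35452 = -737868510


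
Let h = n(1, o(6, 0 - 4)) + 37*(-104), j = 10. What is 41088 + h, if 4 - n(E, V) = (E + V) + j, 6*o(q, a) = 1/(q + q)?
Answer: 2680775/72 ≈ 37233.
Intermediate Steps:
o(q, a) = 1/(12*q) (o(q, a) = 1/(6*(q + q)) = 1/(6*((2*q))) = (1/(2*q))/6 = 1/(12*q))
n(E, V) = -6 - E - V (n(E, V) = 4 - ((E + V) + 10) = 4 - (10 + E + V) = 4 + (-10 - E - V) = -6 - E - V)
h = -277561/72 (h = (-6 - 1*1 - 1/(12*6)) + 37*(-104) = (-6 - 1 - 1/(12*6)) - 3848 = (-6 - 1 - 1*1/72) - 3848 = (-6 - 1 - 1/72) - 3848 = -505/72 - 3848 = -277561/72 ≈ -3855.0)
41088 + h = 41088 - 277561/72 = 2680775/72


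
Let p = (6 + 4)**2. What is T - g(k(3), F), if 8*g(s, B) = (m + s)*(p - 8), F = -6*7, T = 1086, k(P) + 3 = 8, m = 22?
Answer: 1551/2 ≈ 775.50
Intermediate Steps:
p = 100 (p = 10**2 = 100)
k(P) = 5 (k(P) = -3 + 8 = 5)
F = -42
g(s, B) = 253 + 23*s/2 (g(s, B) = ((22 + s)*(100 - 8))/8 = ((22 + s)*92)/8 = (2024 + 92*s)/8 = 253 + 23*s/2)
T - g(k(3), F) = 1086 - (253 + (23/2)*5) = 1086 - (253 + 115/2) = 1086 - 1*621/2 = 1086 - 621/2 = 1551/2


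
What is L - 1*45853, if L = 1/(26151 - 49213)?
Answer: -1057461887/23062 ≈ -45853.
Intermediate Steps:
L = -1/23062 (L = 1/(-23062) = -1/23062 ≈ -4.3361e-5)
L - 1*45853 = -1/23062 - 1*45853 = -1/23062 - 45853 = -1057461887/23062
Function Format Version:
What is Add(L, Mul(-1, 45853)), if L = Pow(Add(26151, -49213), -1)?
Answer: Rational(-1057461887, 23062) ≈ -45853.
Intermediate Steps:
L = Rational(-1, 23062) (L = Pow(-23062, -1) = Rational(-1, 23062) ≈ -4.3361e-5)
Add(L, Mul(-1, 45853)) = Add(Rational(-1, 23062), Mul(-1, 45853)) = Add(Rational(-1, 23062), -45853) = Rational(-1057461887, 23062)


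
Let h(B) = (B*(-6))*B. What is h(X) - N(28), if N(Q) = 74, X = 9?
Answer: -560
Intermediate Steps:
h(B) = -6*B² (h(B) = (-6*B)*B = -6*B²)
h(X) - N(28) = -6*9² - 1*74 = -6*81 - 74 = -486 - 74 = -560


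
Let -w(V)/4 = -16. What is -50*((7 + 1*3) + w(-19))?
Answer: -3700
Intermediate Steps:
w(V) = 64 (w(V) = -4*(-16) = 64)
-50*((7 + 1*3) + w(-19)) = -50*((7 + 1*3) + 64) = -50*((7 + 3) + 64) = -50*(10 + 64) = -50*74 = -3700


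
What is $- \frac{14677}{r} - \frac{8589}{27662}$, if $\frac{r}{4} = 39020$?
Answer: $- \frac{873283147}{2158742480} \approx -0.40453$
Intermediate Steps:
$r = 156080$ ($r = 4 \cdot 39020 = 156080$)
$- \frac{14677}{r} - \frac{8589}{27662} = - \frac{14677}{156080} - \frac{8589}{27662} = - \frac{873283147}{2158742480}$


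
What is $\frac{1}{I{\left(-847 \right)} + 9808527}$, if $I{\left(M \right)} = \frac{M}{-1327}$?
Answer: $\frac{1327}{13015916176} \approx 1.0195 \cdot 10^{-7}$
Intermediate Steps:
$I{\left(M \right)} = - \frac{M}{1327}$
$\frac{1}{I{\left(-847 \right)} + 9808527} = \frac{1}{\left(- \frac{1}{1327}\right) \left(-847\right) + 9808527} = \frac{1}{\frac{847}{1327} + 9808527} = \frac{1}{\frac{13015916176}{1327}} = \frac{1327}{13015916176}$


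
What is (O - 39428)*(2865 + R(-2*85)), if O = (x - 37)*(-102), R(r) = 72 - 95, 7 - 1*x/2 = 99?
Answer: -47990012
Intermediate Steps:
x = -184 (x = 14 - 2*99 = 14 - 198 = -184)
R(r) = -23
O = 22542 (O = (-184 - 37)*(-102) = -221*(-102) = 22542)
(O - 39428)*(2865 + R(-2*85)) = (22542 - 39428)*(2865 - 23) = -16886*2842 = -47990012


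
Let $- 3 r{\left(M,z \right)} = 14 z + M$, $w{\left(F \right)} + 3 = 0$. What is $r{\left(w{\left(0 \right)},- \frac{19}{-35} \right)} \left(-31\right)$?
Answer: $\frac{713}{15} \approx 47.533$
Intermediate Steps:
$w{\left(F \right)} = -3$ ($w{\left(F \right)} = -3 + 0 = -3$)
$r{\left(M,z \right)} = - \frac{14 z}{3} - \frac{M}{3}$ ($r{\left(M,z \right)} = - \frac{14 z + M}{3} = - \frac{M + 14 z}{3} = - \frac{14 z}{3} - \frac{M}{3}$)
$r{\left(w{\left(0 \right)},- \frac{19}{-35} \right)} \left(-31\right) = \left(- \frac{14 \left(- \frac{19}{-35}\right)}{3} - -1\right) \left(-31\right) = \left(- \frac{14 \left(- \frac{19 \left(-1\right)}{35}\right)}{3} + 1\right) \left(-31\right) = \left(- \frac{14 \left(\left(-1\right) \left(- \frac{19}{35}\right)\right)}{3} + 1\right) \left(-31\right) = \left(\left(- \frac{14}{3}\right) \frac{19}{35} + 1\right) \left(-31\right) = \left(- \frac{38}{15} + 1\right) \left(-31\right) = \left(- \frac{23}{15}\right) \left(-31\right) = \frac{713}{15}$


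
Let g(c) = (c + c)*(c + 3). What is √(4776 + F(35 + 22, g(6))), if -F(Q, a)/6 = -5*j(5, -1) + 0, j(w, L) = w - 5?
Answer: 2*√1194 ≈ 69.109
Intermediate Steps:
j(w, L) = -5 + w
g(c) = 2*c*(3 + c) (g(c) = (2*c)*(3 + c) = 2*c*(3 + c))
F(Q, a) = 0 (F(Q, a) = -6*(-5*(-5 + 5) + 0) = -6*(-5*0 + 0) = -6*(0 + 0) = -6*0 = 0)
√(4776 + F(35 + 22, g(6))) = √(4776 + 0) = √4776 = 2*√1194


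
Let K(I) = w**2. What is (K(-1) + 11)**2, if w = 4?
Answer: 729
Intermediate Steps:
K(I) = 16 (K(I) = 4**2 = 16)
(K(-1) + 11)**2 = (16 + 11)**2 = 27**2 = 729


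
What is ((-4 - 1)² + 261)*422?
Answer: 120692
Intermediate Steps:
((-4 - 1)² + 261)*422 = ((-5)² + 261)*422 = (25 + 261)*422 = 286*422 = 120692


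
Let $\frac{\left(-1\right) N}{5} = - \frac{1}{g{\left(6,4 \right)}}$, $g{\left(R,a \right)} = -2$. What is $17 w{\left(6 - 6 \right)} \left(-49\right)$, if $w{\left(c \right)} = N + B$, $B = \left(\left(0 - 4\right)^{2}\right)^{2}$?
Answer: $- \frac{422331}{2} \approx -2.1117 \cdot 10^{5}$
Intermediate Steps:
$B = 256$ ($B = \left(\left(-4\right)^{2}\right)^{2} = 16^{2} = 256$)
$N = - \frac{5}{2}$ ($N = - 5 \left(- \frac{1}{-2}\right) = - 5 \left(\left(-1\right) \left(- \frac{1}{2}\right)\right) = \left(-5\right) \frac{1}{2} = - \frac{5}{2} \approx -2.5$)
$w{\left(c \right)} = \frac{507}{2}$ ($w{\left(c \right)} = - \frac{5}{2} + 256 = \frac{507}{2}$)
$17 w{\left(6 - 6 \right)} \left(-49\right) = 17 \cdot \frac{507}{2} \left(-49\right) = \frac{8619}{2} \left(-49\right) = - \frac{422331}{2}$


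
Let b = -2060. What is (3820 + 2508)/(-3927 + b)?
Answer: -6328/5987 ≈ -1.0570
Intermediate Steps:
(3820 + 2508)/(-3927 + b) = (3820 + 2508)/(-3927 - 2060) = 6328/(-5987) = 6328*(-1/5987) = -6328/5987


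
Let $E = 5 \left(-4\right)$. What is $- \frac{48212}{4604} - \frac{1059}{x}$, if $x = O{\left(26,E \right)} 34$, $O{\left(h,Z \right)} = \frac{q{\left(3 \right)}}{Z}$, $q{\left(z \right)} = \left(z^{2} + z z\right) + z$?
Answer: $\frac{2628723}{136969} \approx 19.192$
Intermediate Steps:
$q{\left(z \right)} = z + 2 z^{2}$ ($q{\left(z \right)} = \left(z^{2} + z^{2}\right) + z = 2 z^{2} + z = z + 2 z^{2}$)
$E = -20$
$O{\left(h,Z \right)} = \frac{21}{Z}$ ($O{\left(h,Z \right)} = \frac{3 \left(1 + 2 \cdot 3\right)}{Z} = \frac{3 \left(1 + 6\right)}{Z} = \frac{3 \cdot 7}{Z} = \frac{1}{Z} 21 = \frac{21}{Z}$)
$x = - \frac{357}{10}$ ($x = \frac{21}{-20} \cdot 34 = 21 \left(- \frac{1}{20}\right) 34 = \left(- \frac{21}{20}\right) 34 = - \frac{357}{10} \approx -35.7$)
$- \frac{48212}{4604} - \frac{1059}{x} = - \frac{48212}{4604} - \frac{1059}{- \frac{357}{10}} = \left(-48212\right) \frac{1}{4604} - - \frac{3530}{119} = - \frac{12053}{1151} + \frac{3530}{119} = \frac{2628723}{136969}$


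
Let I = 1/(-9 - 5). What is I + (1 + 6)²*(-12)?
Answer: -8233/14 ≈ -588.07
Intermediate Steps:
I = -1/14 (I = 1/(-14) = -1/14 ≈ -0.071429)
I + (1 + 6)²*(-12) = -1/14 + (1 + 6)²*(-12) = -1/14 + 7²*(-12) = -1/14 + 49*(-12) = -1/14 - 588 = -8233/14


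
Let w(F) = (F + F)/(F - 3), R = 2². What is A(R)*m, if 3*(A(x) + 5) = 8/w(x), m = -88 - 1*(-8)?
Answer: 1120/3 ≈ 373.33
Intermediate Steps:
R = 4
w(F) = 2*F/(-3 + F) (w(F) = (2*F)/(-3 + F) = 2*F/(-3 + F))
m = -80 (m = -88 + 8 = -80)
A(x) = -5 + 4*(-3 + x)/(3*x) (A(x) = -5 + (8/((2*x/(-3 + x))))/3 = -5 + (8*((-3 + x)/(2*x)))/3 = -5 + (4*(-3 + x)/x)/3 = -5 + 4*(-3 + x)/(3*x))
A(R)*m = (-11/3 - 4/4)*(-80) = (-11/3 - 4*¼)*(-80) = (-11/3 - 1)*(-80) = -14/3*(-80) = 1120/3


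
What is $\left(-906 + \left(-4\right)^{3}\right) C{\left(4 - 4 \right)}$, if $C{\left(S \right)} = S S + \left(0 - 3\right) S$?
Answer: $0$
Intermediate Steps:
$C{\left(S \right)} = S^{2} - 3 S$
$\left(-906 + \left(-4\right)^{3}\right) C{\left(4 - 4 \right)} = \left(-906 + \left(-4\right)^{3}\right) \left(4 - 4\right) \left(-3 + \left(4 - 4\right)\right) = \left(-906 - 64\right) 0 \left(-3 + 0\right) = - 970 \cdot 0 \left(-3\right) = \left(-970\right) 0 = 0$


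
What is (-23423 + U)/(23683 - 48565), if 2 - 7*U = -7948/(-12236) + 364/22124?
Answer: 2774087531977/2946907209246 ≈ 0.94136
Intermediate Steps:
U = 22570192/118435303 (U = 2/7 - (-7948/(-12236) + 364/22124)/7 = 2/7 - (-7948*(-1/12236) + 364*(1/22124))/7 = 2/7 - (1987/3059 + 91/5531)/7 = 2/7 - ⅐*11268466/16919329 = 2/7 - 11268466/118435303 = 22570192/118435303 ≈ 0.19057)
(-23423 + U)/(23683 - 48565) = (-23423 + 22570192/118435303)/(23683 - 48565) = -2774087531977/118435303/(-24882) = -2774087531977/118435303*(-1/24882) = 2774087531977/2946907209246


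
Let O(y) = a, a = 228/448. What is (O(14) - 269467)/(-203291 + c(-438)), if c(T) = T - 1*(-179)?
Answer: 30180247/22797600 ≈ 1.3238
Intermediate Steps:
a = 57/112 (a = 228*(1/448) = 57/112 ≈ 0.50893)
O(y) = 57/112
c(T) = 179 + T (c(T) = T + 179 = 179 + T)
(O(14) - 269467)/(-203291 + c(-438)) = (57/112 - 269467)/(-203291 + (179 - 438)) = -30180247/(112*(-203291 - 259)) = -30180247/112/(-203550) = -30180247/112*(-1/203550) = 30180247/22797600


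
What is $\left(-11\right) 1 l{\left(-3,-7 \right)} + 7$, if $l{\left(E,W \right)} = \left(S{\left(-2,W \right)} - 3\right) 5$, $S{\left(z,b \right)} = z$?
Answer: $282$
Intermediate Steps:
$l{\left(E,W \right)} = -25$ ($l{\left(E,W \right)} = \left(-2 - 3\right) 5 = \left(-5\right) 5 = -25$)
$\left(-11\right) 1 l{\left(-3,-7 \right)} + 7 = \left(-11\right) 1 \left(-25\right) + 7 = \left(-11\right) \left(-25\right) + 7 = 275 + 7 = 282$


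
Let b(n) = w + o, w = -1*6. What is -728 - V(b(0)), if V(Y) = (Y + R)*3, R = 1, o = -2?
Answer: -707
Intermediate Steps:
w = -6
b(n) = -8 (b(n) = -6 - 2 = -8)
V(Y) = 3 + 3*Y (V(Y) = (Y + 1)*3 = (1 + Y)*3 = 3 + 3*Y)
-728 - V(b(0)) = -728 - (3 + 3*(-8)) = -728 - (3 - 24) = -728 - 1*(-21) = -728 + 21 = -707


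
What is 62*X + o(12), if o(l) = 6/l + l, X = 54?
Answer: 6721/2 ≈ 3360.5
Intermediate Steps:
o(l) = l + 6/l
62*X + o(12) = 62*54 + (12 + 6/12) = 3348 + (12 + 6*(1/12)) = 3348 + (12 + ½) = 3348 + 25/2 = 6721/2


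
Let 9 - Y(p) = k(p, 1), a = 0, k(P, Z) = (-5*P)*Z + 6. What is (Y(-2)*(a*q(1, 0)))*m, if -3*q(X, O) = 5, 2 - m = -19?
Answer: 0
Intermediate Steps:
m = 21 (m = 2 - 1*(-19) = 2 + 19 = 21)
q(X, O) = -5/3 (q(X, O) = -⅓*5 = -5/3)
k(P, Z) = 6 - 5*P*Z (k(P, Z) = -5*P*Z + 6 = 6 - 5*P*Z)
Y(p) = 3 + 5*p (Y(p) = 9 - (6 - 5*p*1) = 9 - (6 - 5*p) = 9 + (-6 + 5*p) = 3 + 5*p)
(Y(-2)*(a*q(1, 0)))*m = ((3 + 5*(-2))*(0*(-5/3)))*21 = ((3 - 10)*0)*21 = -7*0*21 = 0*21 = 0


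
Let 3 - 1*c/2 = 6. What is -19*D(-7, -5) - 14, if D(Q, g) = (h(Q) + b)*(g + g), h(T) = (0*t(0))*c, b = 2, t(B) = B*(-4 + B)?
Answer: 366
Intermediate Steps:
c = -6 (c = 6 - 2*6 = 6 - 12 = -6)
h(T) = 0 (h(T) = (0*(0*(-4 + 0)))*(-6) = (0*(0*(-4)))*(-6) = (0*0)*(-6) = 0*(-6) = 0)
D(Q, g) = 4*g (D(Q, g) = (0 + 2)*(g + g) = 2*(2*g) = 4*g)
-19*D(-7, -5) - 14 = -76*(-5) - 14 = -19*(-20) - 14 = 380 - 14 = 366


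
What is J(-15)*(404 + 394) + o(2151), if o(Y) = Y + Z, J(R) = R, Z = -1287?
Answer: -11106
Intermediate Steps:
o(Y) = -1287 + Y (o(Y) = Y - 1287 = -1287 + Y)
J(-15)*(404 + 394) + o(2151) = -15*(404 + 394) + (-1287 + 2151) = -15*798 + 864 = -11970 + 864 = -11106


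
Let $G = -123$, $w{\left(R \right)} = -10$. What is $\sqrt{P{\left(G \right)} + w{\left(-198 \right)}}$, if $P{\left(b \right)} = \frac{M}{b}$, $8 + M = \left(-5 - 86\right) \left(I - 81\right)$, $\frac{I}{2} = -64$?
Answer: $\frac{i \sqrt{276627}}{41} \approx 12.828 i$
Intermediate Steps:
$I = -128$ ($I = 2 \left(-64\right) = -128$)
$M = 19011$ ($M = -8 + \left(-5 - 86\right) \left(-128 - 81\right) = -8 - -19019 = -8 + 19019 = 19011$)
$P{\left(b \right)} = \frac{19011}{b}$
$\sqrt{P{\left(G \right)} + w{\left(-198 \right)}} = \sqrt{\frac{19011}{-123} - 10} = \sqrt{19011 \left(- \frac{1}{123}\right) - 10} = \sqrt{- \frac{6337}{41} - 10} = \sqrt{- \frac{6747}{41}} = \frac{i \sqrt{276627}}{41}$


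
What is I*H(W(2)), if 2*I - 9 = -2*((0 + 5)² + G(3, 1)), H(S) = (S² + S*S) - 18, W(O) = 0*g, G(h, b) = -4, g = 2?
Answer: 297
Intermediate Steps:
W(O) = 0 (W(O) = 0*2 = 0)
H(S) = -18 + 2*S² (H(S) = (S² + S²) - 18 = 2*S² - 18 = -18 + 2*S²)
I = -33/2 (I = 9/2 + (-2*((0 + 5)² - 4))/2 = 9/2 + (-2*(5² - 4))/2 = 9/2 + (-2*(25 - 4))/2 = 9/2 + (-2*21)/2 = 9/2 + (½)*(-42) = 9/2 - 21 = -33/2 ≈ -16.500)
I*H(W(2)) = -33*(-18 + 2*0²)/2 = -33*(-18 + 2*0)/2 = -33*(-18 + 0)/2 = -33/2*(-18) = 297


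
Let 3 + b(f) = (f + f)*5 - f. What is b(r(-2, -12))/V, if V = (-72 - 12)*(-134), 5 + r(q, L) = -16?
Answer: -8/469 ≈ -0.017058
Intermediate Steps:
r(q, L) = -21 (r(q, L) = -5 - 16 = -21)
b(f) = -3 + 9*f (b(f) = -3 + ((f + f)*5 - f) = -3 + ((2*f)*5 - f) = -3 + (10*f - f) = -3 + 9*f)
V = 11256 (V = -84*(-134) = 11256)
b(r(-2, -12))/V = (-3 + 9*(-21))/11256 = (-3 - 189)*(1/11256) = -192*1/11256 = -8/469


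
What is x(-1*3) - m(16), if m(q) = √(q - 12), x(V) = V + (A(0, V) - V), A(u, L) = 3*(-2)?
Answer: -8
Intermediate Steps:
A(u, L) = -6
x(V) = -6 (x(V) = V + (-6 - V) = -6)
m(q) = √(-12 + q)
x(-1*3) - m(16) = -6 - √(-12 + 16) = -6 - √4 = -6 - 1*2 = -6 - 2 = -8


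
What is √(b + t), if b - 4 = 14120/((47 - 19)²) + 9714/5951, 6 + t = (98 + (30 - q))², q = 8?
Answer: √100076066143482/83314 ≈ 120.07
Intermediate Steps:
t = 14394 (t = -6 + (98 + (30 - 1*8))² = -6 + (98 + (30 - 8))² = -6 + (98 + 22)² = -6 + 120² = -6 + 14400 = 14394)
b = 13788279/583198 (b = 4 + (14120/((47 - 19)²) + 9714/5951) = 4 + (14120/(28²) + 9714*(1/5951)) = 4 + (14120/784 + 9714/5951) = 4 + (14120*(1/784) + 9714/5951) = 4 + (1765/98 + 9714/5951) = 4 + 11455487/583198 = 13788279/583198 ≈ 23.643)
√(b + t) = √(13788279/583198 + 14394) = √(8408340291/583198) = √100076066143482/83314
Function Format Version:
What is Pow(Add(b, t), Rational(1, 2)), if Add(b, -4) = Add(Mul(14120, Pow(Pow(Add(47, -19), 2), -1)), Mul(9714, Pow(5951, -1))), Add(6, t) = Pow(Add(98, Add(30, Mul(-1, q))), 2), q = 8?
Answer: Mul(Rational(1, 83314), Pow(100076066143482, Rational(1, 2))) ≈ 120.07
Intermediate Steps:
t = 14394 (t = Add(-6, Pow(Add(98, Add(30, Mul(-1, 8))), 2)) = Add(-6, Pow(Add(98, Add(30, -8)), 2)) = Add(-6, Pow(Add(98, 22), 2)) = Add(-6, Pow(120, 2)) = Add(-6, 14400) = 14394)
b = Rational(13788279, 583198) (b = Add(4, Add(Mul(14120, Pow(Pow(Add(47, -19), 2), -1)), Mul(9714, Pow(5951, -1)))) = Add(4, Add(Mul(14120, Pow(Pow(28, 2), -1)), Mul(9714, Rational(1, 5951)))) = Add(4, Add(Mul(14120, Pow(784, -1)), Rational(9714, 5951))) = Add(4, Add(Mul(14120, Rational(1, 784)), Rational(9714, 5951))) = Add(4, Add(Rational(1765, 98), Rational(9714, 5951))) = Add(4, Rational(11455487, 583198)) = Rational(13788279, 583198) ≈ 23.643)
Pow(Add(b, t), Rational(1, 2)) = Pow(Add(Rational(13788279, 583198), 14394), Rational(1, 2)) = Pow(Rational(8408340291, 583198), Rational(1, 2)) = Mul(Rational(1, 83314), Pow(100076066143482, Rational(1, 2)))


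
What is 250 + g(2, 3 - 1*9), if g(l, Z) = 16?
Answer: 266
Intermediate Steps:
250 + g(2, 3 - 1*9) = 250 + 16 = 266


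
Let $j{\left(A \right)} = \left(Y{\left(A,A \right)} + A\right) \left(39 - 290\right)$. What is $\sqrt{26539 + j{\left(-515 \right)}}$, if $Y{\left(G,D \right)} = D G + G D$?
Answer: $i \sqrt{132987146} \approx 11532.0 i$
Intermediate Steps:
$Y{\left(G,D \right)} = 2 D G$ ($Y{\left(G,D \right)} = D G + D G = 2 D G$)
$j{\left(A \right)} = - 502 A^{2} - 251 A$ ($j{\left(A \right)} = \left(2 A A + A\right) \left(39 - 290\right) = \left(2 A^{2} + A\right) \left(-251\right) = \left(A + 2 A^{2}\right) \left(-251\right) = - 502 A^{2} - 251 A$)
$\sqrt{26539 + j{\left(-515 \right)}} = \sqrt{26539 + 251 \left(-515\right) \left(-1 - -1030\right)} = \sqrt{26539 + 251 \left(-515\right) \left(-1 + 1030\right)} = \sqrt{26539 + 251 \left(-515\right) 1029} = \sqrt{26539 - 133013685} = \sqrt{-132987146} = i \sqrt{132987146}$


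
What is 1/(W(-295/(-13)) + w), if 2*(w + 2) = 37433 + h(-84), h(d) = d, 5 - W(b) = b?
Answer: 26/485025 ≈ 5.3605e-5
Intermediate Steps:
W(b) = 5 - b
w = 37345/2 (w = -2 + (37433 - 84)/2 = -2 + (1/2)*37349 = -2 + 37349/2 = 37345/2 ≈ 18673.)
1/(W(-295/(-13)) + w) = 1/((5 - (-295)/(-13)) + 37345/2) = 1/((5 - (-295)*(-1)/13) + 37345/2) = 1/((5 - 1*295/13) + 37345/2) = 1/((5 - 295/13) + 37345/2) = 1/(-230/13 + 37345/2) = 1/(485025/26) = 26/485025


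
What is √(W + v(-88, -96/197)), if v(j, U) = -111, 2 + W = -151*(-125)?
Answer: √18762 ≈ 136.97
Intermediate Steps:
W = 18873 (W = -2 - 151*(-125) = -2 + 18875 = 18873)
√(W + v(-88, -96/197)) = √(18873 - 111) = √18762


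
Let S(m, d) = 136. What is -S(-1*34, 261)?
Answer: -136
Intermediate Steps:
-S(-1*34, 261) = -1*136 = -136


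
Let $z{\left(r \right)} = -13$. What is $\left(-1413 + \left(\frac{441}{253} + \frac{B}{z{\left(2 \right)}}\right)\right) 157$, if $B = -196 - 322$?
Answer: $- \frac{708159490}{3289} \approx -2.1531 \cdot 10^{5}$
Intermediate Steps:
$B = -518$ ($B = -196 - 322 = -518$)
$\left(-1413 + \left(\frac{441}{253} + \frac{B}{z{\left(2 \right)}}\right)\right) 157 = \left(-1413 + \left(\frac{441}{253} - \frac{518}{-13}\right)\right) 157 = \left(-1413 + \left(441 \cdot \frac{1}{253} - - \frac{518}{13}\right)\right) 157 = \left(-1413 + \left(\frac{441}{253} + \frac{518}{13}\right)\right) 157 = \left(-1413 + \frac{136787}{3289}\right) 157 = \left(- \frac{4510570}{3289}\right) 157 = - \frac{708159490}{3289}$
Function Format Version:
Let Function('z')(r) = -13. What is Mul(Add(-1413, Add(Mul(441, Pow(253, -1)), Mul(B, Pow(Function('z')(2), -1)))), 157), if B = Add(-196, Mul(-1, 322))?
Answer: Rational(-708159490, 3289) ≈ -2.1531e+5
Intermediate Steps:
B = -518 (B = Add(-196, -322) = -518)
Mul(Add(-1413, Add(Mul(441, Pow(253, -1)), Mul(B, Pow(Function('z')(2), -1)))), 157) = Mul(Add(-1413, Add(Mul(441, Pow(253, -1)), Mul(-518, Pow(-13, -1)))), 157) = Mul(Add(-1413, Add(Mul(441, Rational(1, 253)), Mul(-518, Rational(-1, 13)))), 157) = Mul(Add(-1413, Add(Rational(441, 253), Rational(518, 13))), 157) = Mul(Add(-1413, Rational(136787, 3289)), 157) = Mul(Rational(-4510570, 3289), 157) = Rational(-708159490, 3289)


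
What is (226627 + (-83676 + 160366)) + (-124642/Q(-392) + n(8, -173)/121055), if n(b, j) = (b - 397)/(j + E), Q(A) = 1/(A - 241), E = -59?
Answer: 2224360820346669/28084760 ≈ 7.9202e+7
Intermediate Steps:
Q(A) = 1/(-241 + A)
n(b, j) = (-397 + b)/(-59 + j) (n(b, j) = (b - 397)/(j - 59) = (-397 + b)/(-59 + j))
(226627 + (-83676 + 160366)) + (-124642/Q(-392) + n(8, -173)/121055) = (226627 + (-83676 + 160366)) + (-124642/(1/(-241 - 392)) + ((-397 + 8)/(-59 - 173))/121055) = (226627 + 76690) + (-124642/(1/(-633)) + (-389/(-232))*(1/121055)) = 303317 + (-124642/(-1/633) - 1/232*(-389)*(1/121055)) = 303317 + (-124642*(-633) + (389/232)*(1/121055)) = 303317 + (78898386 + 389/28084760) = 303317 + 2215842235197749/28084760 = 2224360820346669/28084760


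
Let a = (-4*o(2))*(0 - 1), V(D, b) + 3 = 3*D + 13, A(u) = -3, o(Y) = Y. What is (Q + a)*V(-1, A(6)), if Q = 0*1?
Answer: 56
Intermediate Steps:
V(D, b) = 10 + 3*D (V(D, b) = -3 + (3*D + 13) = -3 + (13 + 3*D) = 10 + 3*D)
Q = 0
a = 8 (a = (-4*2)*(0 - 1) = -8*(-1) = 8)
(Q + a)*V(-1, A(6)) = (0 + 8)*(10 + 3*(-1)) = 8*(10 - 3) = 8*7 = 56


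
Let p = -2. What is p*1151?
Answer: -2302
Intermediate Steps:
p*1151 = -2*1151 = -2302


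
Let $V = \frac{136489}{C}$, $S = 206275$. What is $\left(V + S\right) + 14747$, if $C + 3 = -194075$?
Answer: $\frac{42895371227}{194078} \approx 2.2102 \cdot 10^{5}$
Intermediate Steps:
$C = -194078$ ($C = -3 - 194075 = -194078$)
$V = - \frac{136489}{194078}$ ($V = \frac{136489}{-194078} = 136489 \left(- \frac{1}{194078}\right) = - \frac{136489}{194078} \approx -0.70327$)
$\left(V + S\right) + 14747 = \left(- \frac{136489}{194078} + 206275\right) + 14747 = \frac{40033302961}{194078} + 14747 = \frac{42895371227}{194078}$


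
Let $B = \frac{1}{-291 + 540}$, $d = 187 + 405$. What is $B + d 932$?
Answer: $\frac{137384257}{249} \approx 5.5174 \cdot 10^{5}$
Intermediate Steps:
$d = 592$
$B = \frac{1}{249} \approx 0.0040161$
$B + d 932 = \frac{1}{249} + 592 \cdot 932 = \frac{1}{249} + 551744 = \frac{137384257}{249}$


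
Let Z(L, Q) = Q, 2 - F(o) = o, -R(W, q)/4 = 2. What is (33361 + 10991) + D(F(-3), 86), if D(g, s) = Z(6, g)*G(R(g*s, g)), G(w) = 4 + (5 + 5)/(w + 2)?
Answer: 133091/3 ≈ 44364.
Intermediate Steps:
R(W, q) = -8 (R(W, q) = -4*2 = -8)
F(o) = 2 - o
G(w) = 4 + 10/(2 + w)
D(g, s) = 7*g/3 (D(g, s) = g*(2*(9 + 2*(-8))/(2 - 8)) = g*(2*(9 - 16)/(-6)) = g*(2*(-1/6)*(-7)) = g*(7/3) = 7*g/3)
(33361 + 10991) + D(F(-3), 86) = (33361 + 10991) + 7*(2 - 1*(-3))/3 = 44352 + 7*(2 + 3)/3 = 44352 + (7/3)*5 = 44352 + 35/3 = 133091/3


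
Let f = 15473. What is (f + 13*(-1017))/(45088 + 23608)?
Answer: 563/17174 ≈ 0.032782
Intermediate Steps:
(f + 13*(-1017))/(45088 + 23608) = (15473 + 13*(-1017))/(45088 + 23608) = (15473 - 13221)/68696 = 2252*(1/68696) = 563/17174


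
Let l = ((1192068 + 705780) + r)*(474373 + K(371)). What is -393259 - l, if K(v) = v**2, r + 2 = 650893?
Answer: -1559864343605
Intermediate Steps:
r = 650891 (r = -2 + 650893 = 650891)
l = 1559863950346 (l = ((1192068 + 705780) + 650891)*(474373 + 371**2) = (1897848 + 650891)*(474373 + 137641) = 2548739*612014 = 1559863950346)
-393259 - l = -393259 - 1*1559863950346 = -393259 - 1559863950346 = -1559864343605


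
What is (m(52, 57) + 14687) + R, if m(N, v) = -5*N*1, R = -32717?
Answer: -18290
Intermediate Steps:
m(N, v) = -5*N
(m(52, 57) + 14687) + R = (-5*52 + 14687) - 32717 = (-260 + 14687) - 32717 = 14427 - 32717 = -18290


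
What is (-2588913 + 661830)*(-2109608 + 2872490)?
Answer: -1470136933206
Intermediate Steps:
(-2588913 + 661830)*(-2109608 + 2872490) = -1927083*762882 = -1470136933206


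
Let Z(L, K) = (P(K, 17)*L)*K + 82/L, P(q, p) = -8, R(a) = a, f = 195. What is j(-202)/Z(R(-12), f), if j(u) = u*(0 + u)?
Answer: 244824/112279 ≈ 2.1805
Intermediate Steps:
j(u) = u**2 (j(u) = u*u = u**2)
Z(L, K) = 82/L - 8*K*L (Z(L, K) = (-8*L)*K + 82/L = -8*K*L + 82/L = 82/L - 8*K*L)
j(-202)/Z(R(-12), f) = (-202)**2/(82/(-12) - 8*195*(-12)) = 40804/(82*(-1/12) + 18720) = 40804/(-41/6 + 18720) = 40804/(112279/6) = 40804*(6/112279) = 244824/112279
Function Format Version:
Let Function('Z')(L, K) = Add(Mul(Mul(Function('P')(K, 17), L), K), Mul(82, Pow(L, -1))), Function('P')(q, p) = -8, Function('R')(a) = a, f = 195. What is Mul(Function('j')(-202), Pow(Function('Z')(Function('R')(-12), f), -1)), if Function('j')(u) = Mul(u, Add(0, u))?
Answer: Rational(244824, 112279) ≈ 2.1805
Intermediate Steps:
Function('j')(u) = Pow(u, 2) (Function('j')(u) = Mul(u, u) = Pow(u, 2))
Function('Z')(L, K) = Add(Mul(82, Pow(L, -1)), Mul(-8, K, L)) (Function('Z')(L, K) = Add(Mul(Mul(-8, L), K), Mul(82, Pow(L, -1))) = Add(Mul(-8, K, L), Mul(82, Pow(L, -1))) = Add(Mul(82, Pow(L, -1)), Mul(-8, K, L)))
Mul(Function('j')(-202), Pow(Function('Z')(Function('R')(-12), f), -1)) = Mul(Pow(-202, 2), Pow(Add(Mul(82, Pow(-12, -1)), Mul(-8, 195, -12)), -1)) = Mul(40804, Pow(Add(Mul(82, Rational(-1, 12)), 18720), -1)) = Mul(40804, Pow(Add(Rational(-41, 6), 18720), -1)) = Mul(40804, Pow(Rational(112279, 6), -1)) = Mul(40804, Rational(6, 112279)) = Rational(244824, 112279)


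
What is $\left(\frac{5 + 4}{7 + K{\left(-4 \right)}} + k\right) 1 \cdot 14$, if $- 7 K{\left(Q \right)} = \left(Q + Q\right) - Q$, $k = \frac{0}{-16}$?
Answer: $\frac{882}{53} \approx 16.642$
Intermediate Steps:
$k = 0$ ($k = 0 \left(- \frac{1}{16}\right) = 0$)
$K{\left(Q \right)} = - \frac{Q}{7}$ ($K{\left(Q \right)} = - \frac{\left(Q + Q\right) - Q}{7} = - \frac{2 Q - Q}{7} = - \frac{Q}{7}$)
$\left(\frac{5 + 4}{7 + K{\left(-4 \right)}} + k\right) 1 \cdot 14 = \left(\frac{5 + 4}{7 - - \frac{4}{7}} + 0\right) 1 \cdot 14 = \left(\frac{9}{7 + \frac{4}{7}} + 0\right) 1 \cdot 14 = \left(\frac{9}{\frac{53}{7}} + 0\right) 1 \cdot 14 = \left(9 \cdot \frac{7}{53} + 0\right) 1 \cdot 14 = \left(\frac{63}{53} + 0\right) 1 \cdot 14 = \frac{63}{53} \cdot 1 \cdot 14 = \frac{63}{53} \cdot 14 = \frac{882}{53}$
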